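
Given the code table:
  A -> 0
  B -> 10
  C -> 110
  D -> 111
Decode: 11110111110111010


Decoding:
111 -> D
10 -> B
111 -> D
110 -> C
111 -> D
0 -> A
10 -> B


Result: DBDCDAB


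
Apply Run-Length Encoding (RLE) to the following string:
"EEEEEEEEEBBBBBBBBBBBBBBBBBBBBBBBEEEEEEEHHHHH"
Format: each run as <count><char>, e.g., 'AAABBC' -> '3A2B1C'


Scanning runs left to right:
  i=0: run of 'E' x 9 -> '9E'
  i=9: run of 'B' x 23 -> '23B'
  i=32: run of 'E' x 7 -> '7E'
  i=39: run of 'H' x 5 -> '5H'

RLE = 9E23B7E5H


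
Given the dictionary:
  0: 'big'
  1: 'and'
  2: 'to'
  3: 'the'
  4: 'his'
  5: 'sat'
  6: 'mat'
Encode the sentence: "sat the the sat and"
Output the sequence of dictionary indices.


Look up each word in the dictionary:
  'sat' -> 5
  'the' -> 3
  'the' -> 3
  'sat' -> 5
  'and' -> 1

Encoded: [5, 3, 3, 5, 1]


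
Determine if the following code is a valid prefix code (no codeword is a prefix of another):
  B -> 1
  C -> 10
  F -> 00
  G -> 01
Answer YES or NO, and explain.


Checking each pair (does one codeword prefix another?):
  B='1' vs C='10': prefix -- VIOLATION

NO -- this is NOT a valid prefix code. B (1) is a prefix of C (10).


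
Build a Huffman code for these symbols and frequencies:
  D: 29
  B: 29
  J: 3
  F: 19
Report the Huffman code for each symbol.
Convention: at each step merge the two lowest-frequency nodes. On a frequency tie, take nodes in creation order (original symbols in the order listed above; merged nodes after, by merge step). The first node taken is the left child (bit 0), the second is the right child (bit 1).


Huffman tree construction:
Step 1: Merge J(3) + F(19) = 22
Step 2: Merge (J+F)(22) + D(29) = 51
Step 3: Merge B(29) + ((J+F)+D)(51) = 80
Read each symbol's code off the tree from the root (left child = 0, right child = 1).

Codes:
  D: 11 (length 2)
  B: 0 (length 1)
  J: 100 (length 3)
  F: 101 (length 3)
Average code length: 153/80 = 1.9125 bits/symbol


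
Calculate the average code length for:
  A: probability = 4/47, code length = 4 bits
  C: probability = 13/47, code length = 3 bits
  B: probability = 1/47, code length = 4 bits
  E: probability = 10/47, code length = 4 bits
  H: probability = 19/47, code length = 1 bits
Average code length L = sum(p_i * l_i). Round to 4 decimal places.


Weighted contributions p_i * l_i:
  A: (4/47) * 4 = 16/47
  C: (13/47) * 3 = 39/47
  B: (1/47) * 4 = 4/47
  E: (10/47) * 4 = 40/47
  H: (19/47) * 1 = 19/47
Sum = (16 + 39 + 4 + 40 + 19)/47 = 118/47

L = 118/47 = 2.5106 bits/symbol


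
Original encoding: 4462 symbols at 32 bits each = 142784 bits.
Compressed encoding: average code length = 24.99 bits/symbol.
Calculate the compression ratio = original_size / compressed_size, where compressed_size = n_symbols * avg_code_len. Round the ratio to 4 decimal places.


original_size = n_symbols * orig_bits = 4462 * 32 = 142784 bits
compressed_size = n_symbols * avg_code_len = 4462 * 24.99 = 111505.38 bits
ratio = original_size / compressed_size = 142784 / 111505.38 = 1.2805

Compression ratio = 1.2805


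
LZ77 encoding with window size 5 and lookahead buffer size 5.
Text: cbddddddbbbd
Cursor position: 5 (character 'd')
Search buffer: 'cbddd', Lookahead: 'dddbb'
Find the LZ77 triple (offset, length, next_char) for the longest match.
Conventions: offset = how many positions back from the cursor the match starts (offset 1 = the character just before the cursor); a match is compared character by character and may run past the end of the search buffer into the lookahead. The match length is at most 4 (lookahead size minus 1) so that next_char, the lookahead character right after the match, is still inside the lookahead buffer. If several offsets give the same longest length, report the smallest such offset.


Try each offset into the search buffer:
  offset=1 (pos 4, char 'd'): match length 3
  offset=2 (pos 3, char 'd'): match length 3
  offset=3 (pos 2, char 'd'): match length 3
  offset=4 (pos 1, char 'b'): match length 0
  offset=5 (pos 0, char 'c'): match length 0
Longest match has length 3, found at offsets 1, 2, 3; take the smallest, offset 1.
next_char = character at position 5 + 3 = 8 -> 'b'

Best match: offset=1, length=3 (matching 'ddd' starting at position 4)
LZ77 triple: (1, 3, 'b')


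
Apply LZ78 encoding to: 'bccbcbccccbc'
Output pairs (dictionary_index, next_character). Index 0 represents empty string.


LZ78 encoding steps:
Dictionary: {0: ''}
Step 1: w='' (idx 0), next='b' -> output (0, 'b'), add 'b' as idx 1
Step 2: w='' (idx 0), next='c' -> output (0, 'c'), add 'c' as idx 2
Step 3: w='c' (idx 2), next='b' -> output (2, 'b'), add 'cb' as idx 3
Step 4: w='cb' (idx 3), next='c' -> output (3, 'c'), add 'cbc' as idx 4
Step 5: w='c' (idx 2), next='c' -> output (2, 'c'), add 'cc' as idx 5
Step 6: w='cbc' (idx 4), end of input -> output (4, '')


Encoded: [(0, 'b'), (0, 'c'), (2, 'b'), (3, 'c'), (2, 'c'), (4, '')]


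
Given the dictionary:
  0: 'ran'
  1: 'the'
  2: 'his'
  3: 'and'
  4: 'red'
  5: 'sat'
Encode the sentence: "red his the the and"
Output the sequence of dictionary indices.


Look up each word in the dictionary:
  'red' -> 4
  'his' -> 2
  'the' -> 1
  'the' -> 1
  'and' -> 3

Encoded: [4, 2, 1, 1, 3]


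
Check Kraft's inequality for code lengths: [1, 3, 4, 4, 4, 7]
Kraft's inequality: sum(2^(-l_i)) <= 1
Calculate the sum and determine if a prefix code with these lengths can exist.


Sum = 2^(-1) + 2^(-3) + 2^(-4) + 2^(-4) + 2^(-4) + 2^(-7)
    = 0.5 + 0.125 + 0.0625 + 0.0625 + 0.0625 + 0.0078125
    = 105/128 = 0.8203125
Since 0.8203125 <= 1, Kraft's inequality IS satisfied.
A prefix code with these lengths CAN exist.

Kraft sum = 0.8203125. Satisfied.


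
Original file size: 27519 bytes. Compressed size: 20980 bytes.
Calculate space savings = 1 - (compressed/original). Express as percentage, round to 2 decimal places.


ratio = compressed/original = 20980/27519 = 0.762382
savings = 1 - ratio = 1 - 0.762382 = 0.237618
as a percentage: 0.237618 * 100 = 23.76%

Space savings = 1 - 20980/27519 = 23.76%


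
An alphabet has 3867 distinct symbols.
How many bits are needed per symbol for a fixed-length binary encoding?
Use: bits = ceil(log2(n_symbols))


log2(3867) = 11.917
Bracket: 2^11 = 2048 < 3867 <= 2^12 = 4096
So ceil(log2(3867)) = 12

bits = ceil(log2(3867)) = ceil(11.917) = 12 bits


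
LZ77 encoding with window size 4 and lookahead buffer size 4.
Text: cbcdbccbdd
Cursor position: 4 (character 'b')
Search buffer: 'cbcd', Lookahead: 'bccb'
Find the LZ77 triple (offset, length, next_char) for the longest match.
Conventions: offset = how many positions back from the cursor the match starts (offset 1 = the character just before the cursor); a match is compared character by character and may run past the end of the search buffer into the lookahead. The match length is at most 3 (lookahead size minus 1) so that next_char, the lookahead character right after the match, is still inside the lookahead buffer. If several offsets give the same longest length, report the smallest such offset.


Try each offset into the search buffer:
  offset=1 (pos 3, char 'd'): match length 0
  offset=2 (pos 2, char 'c'): match length 0
  offset=3 (pos 1, char 'b'): match length 2
  offset=4 (pos 0, char 'c'): match length 0
Longest match has length 2 at offset 3.
next_char = character at position 4 + 2 = 6 -> 'c'

Best match: offset=3, length=2 (matching 'bc' starting at position 1)
LZ77 triple: (3, 2, 'c')


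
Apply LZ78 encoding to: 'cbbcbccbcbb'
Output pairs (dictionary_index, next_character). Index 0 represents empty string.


LZ78 encoding steps:
Dictionary: {0: ''}
Step 1: w='' (idx 0), next='c' -> output (0, 'c'), add 'c' as idx 1
Step 2: w='' (idx 0), next='b' -> output (0, 'b'), add 'b' as idx 2
Step 3: w='b' (idx 2), next='c' -> output (2, 'c'), add 'bc' as idx 3
Step 4: w='bc' (idx 3), next='c' -> output (3, 'c'), add 'bcc' as idx 4
Step 5: w='bc' (idx 3), next='b' -> output (3, 'b'), add 'bcb' as idx 5
Step 6: w='b' (idx 2), end of input -> output (2, '')


Encoded: [(0, 'c'), (0, 'b'), (2, 'c'), (3, 'c'), (3, 'b'), (2, '')]


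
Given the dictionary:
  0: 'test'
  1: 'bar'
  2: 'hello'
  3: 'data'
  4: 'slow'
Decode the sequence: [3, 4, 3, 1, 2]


Look up each index in the dictionary:
  3 -> 'data'
  4 -> 'slow'
  3 -> 'data'
  1 -> 'bar'
  2 -> 'hello'

Decoded: "data slow data bar hello"


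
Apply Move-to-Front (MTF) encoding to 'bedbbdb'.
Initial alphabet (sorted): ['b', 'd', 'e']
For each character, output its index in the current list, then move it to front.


MTF encoding:
'b': index 0 in ['b', 'd', 'e'] -> ['b', 'd', 'e']
'e': index 2 in ['b', 'd', 'e'] -> ['e', 'b', 'd']
'd': index 2 in ['e', 'b', 'd'] -> ['d', 'e', 'b']
'b': index 2 in ['d', 'e', 'b'] -> ['b', 'd', 'e']
'b': index 0 in ['b', 'd', 'e'] -> ['b', 'd', 'e']
'd': index 1 in ['b', 'd', 'e'] -> ['d', 'b', 'e']
'b': index 1 in ['d', 'b', 'e'] -> ['b', 'd', 'e']


Output: [0, 2, 2, 2, 0, 1, 1]


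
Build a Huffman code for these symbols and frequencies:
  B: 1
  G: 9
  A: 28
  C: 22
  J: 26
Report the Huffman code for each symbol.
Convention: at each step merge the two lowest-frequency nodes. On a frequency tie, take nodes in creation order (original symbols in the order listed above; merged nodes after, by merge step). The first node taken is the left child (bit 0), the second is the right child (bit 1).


Huffman tree construction:
Step 1: Merge B(1) + G(9) = 10
Step 2: Merge (B+G)(10) + C(22) = 32
Step 3: Merge J(26) + A(28) = 54
Step 4: Merge ((B+G)+C)(32) + (J+A)(54) = 86
Read each symbol's code off the tree from the root (left child = 0, right child = 1).

Codes:
  B: 000 (length 3)
  G: 001 (length 3)
  A: 11 (length 2)
  C: 01 (length 2)
  J: 10 (length 2)
Average code length: 182/86 = 2.1163 bits/symbol


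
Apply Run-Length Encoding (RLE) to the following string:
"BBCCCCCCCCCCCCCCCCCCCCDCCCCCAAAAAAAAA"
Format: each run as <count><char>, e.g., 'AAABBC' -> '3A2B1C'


Scanning runs left to right:
  i=0: run of 'B' x 2 -> '2B'
  i=2: run of 'C' x 20 -> '20C'
  i=22: run of 'D' x 1 -> '1D'
  i=23: run of 'C' x 5 -> '5C'
  i=28: run of 'A' x 9 -> '9A'

RLE = 2B20C1D5C9A


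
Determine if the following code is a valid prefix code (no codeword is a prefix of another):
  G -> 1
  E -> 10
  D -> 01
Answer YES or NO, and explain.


Checking each pair (does one codeword prefix another?):
  G='1' vs E='10': prefix -- VIOLATION

NO -- this is NOT a valid prefix code. G (1) is a prefix of E (10).


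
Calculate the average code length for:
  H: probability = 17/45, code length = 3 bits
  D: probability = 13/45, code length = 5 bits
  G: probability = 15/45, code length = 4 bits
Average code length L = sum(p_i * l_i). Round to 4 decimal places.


Weighted contributions p_i * l_i:
  H: (17/45) * 3 = 51/45
  D: (13/45) * 5 = 65/45
  G: (15/45) * 4 = 60/45
Sum = (51 + 65 + 60)/45 = 176/45

L = 176/45 = 3.9111 bits/symbol


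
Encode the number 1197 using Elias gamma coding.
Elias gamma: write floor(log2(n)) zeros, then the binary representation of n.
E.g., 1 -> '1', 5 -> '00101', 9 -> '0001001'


num_bits = floor(log2(1197)) + 1 = 11
leading_zeros = num_bits - 1 = 10
binary(1197) = 10010101101

Elias gamma(1197) = '0000000000' + '10010101101' = 000000000010010101101 (21 bits)


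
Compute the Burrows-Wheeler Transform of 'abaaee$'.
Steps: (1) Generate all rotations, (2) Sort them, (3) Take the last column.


Rotations (sorted):
  0: $abaaee -> last char: e
  1: aaee$ab -> last char: b
  2: abaaee$ -> last char: $
  3: aee$aba -> last char: a
  4: baaee$a -> last char: a
  5: e$abaae -> last char: e
  6: ee$abaa -> last char: a


BWT = eb$aaea


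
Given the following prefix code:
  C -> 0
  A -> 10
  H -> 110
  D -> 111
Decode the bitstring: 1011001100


Decoding step by step:
Bits 10 -> A
Bits 110 -> H
Bits 0 -> C
Bits 110 -> H
Bits 0 -> C


Decoded message: AHCHC


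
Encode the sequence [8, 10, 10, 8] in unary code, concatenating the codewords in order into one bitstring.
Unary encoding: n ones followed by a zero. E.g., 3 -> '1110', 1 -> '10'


Encode each number as n ones followed by a terminating 0:
  8 -> 111111110 (9 bits)
  10 -> 11111111110 (11 bits)
  10 -> 11111111110 (11 bits)
  8 -> 111111110 (9 bits)
Total length = 9 + 11 + 11 + 9 = 40 bits.

Unary([8, 10, 10, 8]) = 1111111101111111111011111111110111111110 (40 bits)


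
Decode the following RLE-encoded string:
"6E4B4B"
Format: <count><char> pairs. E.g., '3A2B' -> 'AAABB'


Expanding each <count><char> pair:
  6E -> 'EEEEEE'
  4B -> 'BBBB'
  4B -> 'BBBB'

Decoded = EEEEEEBBBBBBBB


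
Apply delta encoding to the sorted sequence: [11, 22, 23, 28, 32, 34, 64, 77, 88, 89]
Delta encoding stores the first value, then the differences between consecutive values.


First value: 11
Deltas:
  22 - 11 = 11
  23 - 22 = 1
  28 - 23 = 5
  32 - 28 = 4
  34 - 32 = 2
  64 - 34 = 30
  77 - 64 = 13
  88 - 77 = 11
  89 - 88 = 1


Delta encoded: [11, 11, 1, 5, 4, 2, 30, 13, 11, 1]


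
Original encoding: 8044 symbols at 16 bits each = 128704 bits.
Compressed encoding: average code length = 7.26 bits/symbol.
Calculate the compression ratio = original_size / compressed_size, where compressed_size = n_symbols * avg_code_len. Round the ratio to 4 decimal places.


original_size = n_symbols * orig_bits = 8044 * 16 = 128704 bits
compressed_size = n_symbols * avg_code_len = 8044 * 7.26 = 58399.44 bits
ratio = original_size / compressed_size = 128704 / 58399.44 = 2.2039

Compression ratio = 2.2039


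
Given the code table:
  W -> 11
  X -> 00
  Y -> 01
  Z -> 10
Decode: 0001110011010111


Decoding:
00 -> X
01 -> Y
11 -> W
00 -> X
11 -> W
01 -> Y
01 -> Y
11 -> W


Result: XYWXWYYW


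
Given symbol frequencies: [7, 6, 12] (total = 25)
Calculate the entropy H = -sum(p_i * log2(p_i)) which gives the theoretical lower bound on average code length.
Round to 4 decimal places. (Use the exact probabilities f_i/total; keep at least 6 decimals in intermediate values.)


Per-symbol terms -p_i * log2(p_i) with p_i = f_i/25:
  p = 7/25 = 0.280000: log2(p) = -1.836501, -p*log2(p) = 0.514220
  p = 6/25 = 0.240000: log2(p) = -2.058894, -p*log2(p) = 0.494134
  p = 12/25 = 0.480000: log2(p) = -1.058894, -p*log2(p) = 0.508269
H = 0.514220 + 0.494134 + 0.508269 = 1.516623

H = 1.5166 bits/symbol


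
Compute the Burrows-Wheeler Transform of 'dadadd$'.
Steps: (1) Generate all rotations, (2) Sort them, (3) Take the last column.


Rotations (sorted):
  0: $dadadd -> last char: d
  1: adadd$d -> last char: d
  2: add$dad -> last char: d
  3: d$dadad -> last char: d
  4: dadadd$ -> last char: $
  5: dadd$da -> last char: a
  6: dd$dada -> last char: a


BWT = dddd$aa


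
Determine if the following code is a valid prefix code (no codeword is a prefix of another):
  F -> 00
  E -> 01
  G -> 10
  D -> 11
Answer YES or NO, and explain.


Checking each pair (does one codeword prefix another?):
  F='00' vs E='01': no prefix
  F='00' vs G='10': no prefix
  F='00' vs D='11': no prefix
  E='01' vs F='00': no prefix
  E='01' vs G='10': no prefix
  E='01' vs D='11': no prefix
  G='10' vs F='00': no prefix
  G='10' vs E='01': no prefix
  G='10' vs D='11': no prefix
  D='11' vs F='00': no prefix
  D='11' vs E='01': no prefix
  D='11' vs G='10': no prefix
No violation found over all pairs.

YES -- this is a valid prefix code. No codeword is a prefix of any other codeword.


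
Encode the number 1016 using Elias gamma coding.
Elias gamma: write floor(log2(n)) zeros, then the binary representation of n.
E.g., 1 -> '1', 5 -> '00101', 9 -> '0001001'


num_bits = floor(log2(1016)) + 1 = 10
leading_zeros = num_bits - 1 = 9
binary(1016) = 1111111000

Elias gamma(1016) = '000000000' + '1111111000' = 0000000001111111000 (19 bits)


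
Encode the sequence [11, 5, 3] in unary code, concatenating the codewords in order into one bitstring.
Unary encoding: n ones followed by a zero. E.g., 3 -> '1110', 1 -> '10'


Encode each number as n ones followed by a terminating 0:
  11 -> 111111111110 (12 bits)
  5 -> 111110 (6 bits)
  3 -> 1110 (4 bits)
Total length = 12 + 6 + 4 = 22 bits.

Unary([11, 5, 3]) = 1111111111101111101110 (22 bits)


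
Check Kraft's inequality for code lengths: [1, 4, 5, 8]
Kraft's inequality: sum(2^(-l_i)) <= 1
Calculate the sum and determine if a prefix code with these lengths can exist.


Sum = 2^(-1) + 2^(-4) + 2^(-5) + 2^(-8)
    = 0.5 + 0.0625 + 0.03125 + 0.00390625
    = 153/256 = 0.59765625
Since 0.59765625 <= 1, Kraft's inequality IS satisfied.
A prefix code with these lengths CAN exist.

Kraft sum = 0.59765625. Satisfied.


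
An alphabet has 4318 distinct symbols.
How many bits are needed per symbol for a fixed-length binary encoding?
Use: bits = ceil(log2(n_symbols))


log2(4318) = 12.0761
Bracket: 2^12 = 4096 < 4318 <= 2^13 = 8192
So ceil(log2(4318)) = 13

bits = ceil(log2(4318)) = ceil(12.0761) = 13 bits


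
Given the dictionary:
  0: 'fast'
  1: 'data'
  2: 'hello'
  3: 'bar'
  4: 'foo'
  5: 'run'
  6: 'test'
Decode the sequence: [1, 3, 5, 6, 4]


Look up each index in the dictionary:
  1 -> 'data'
  3 -> 'bar'
  5 -> 'run'
  6 -> 'test'
  4 -> 'foo'

Decoded: "data bar run test foo"


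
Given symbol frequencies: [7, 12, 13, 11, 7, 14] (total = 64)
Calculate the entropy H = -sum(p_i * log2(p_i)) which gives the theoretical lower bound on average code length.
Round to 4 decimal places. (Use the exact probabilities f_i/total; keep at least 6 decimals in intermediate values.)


Per-symbol terms -p_i * log2(p_i) with p_i = f_i/64:
  p = 7/64 = 0.109375: log2(p) = -3.192645, -p*log2(p) = 0.349196
  p = 12/64 = 0.187500: log2(p) = -2.415037, -p*log2(p) = 0.452820
  p = 13/64 = 0.203125: log2(p) = -2.299560, -p*log2(p) = 0.467098
  p = 11/64 = 0.171875: log2(p) = -2.540568, -p*log2(p) = 0.436660
  p = 7/64 = 0.109375: log2(p) = -3.192645, -p*log2(p) = 0.349196
  p = 14/64 = 0.218750: log2(p) = -2.192645, -p*log2(p) = 0.479641
H = 0.349196 + 0.452820 + 0.467098 + 0.436660 + 0.349196 + 0.479641 = 2.534611

H = 2.5346 bits/symbol


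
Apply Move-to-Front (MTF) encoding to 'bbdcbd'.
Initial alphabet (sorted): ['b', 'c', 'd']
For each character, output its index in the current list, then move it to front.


MTF encoding:
'b': index 0 in ['b', 'c', 'd'] -> ['b', 'c', 'd']
'b': index 0 in ['b', 'c', 'd'] -> ['b', 'c', 'd']
'd': index 2 in ['b', 'c', 'd'] -> ['d', 'b', 'c']
'c': index 2 in ['d', 'b', 'c'] -> ['c', 'd', 'b']
'b': index 2 in ['c', 'd', 'b'] -> ['b', 'c', 'd']
'd': index 2 in ['b', 'c', 'd'] -> ['d', 'b', 'c']


Output: [0, 0, 2, 2, 2, 2]


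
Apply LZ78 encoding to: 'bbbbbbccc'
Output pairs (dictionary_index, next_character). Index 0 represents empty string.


LZ78 encoding steps:
Dictionary: {0: ''}
Step 1: w='' (idx 0), next='b' -> output (0, 'b'), add 'b' as idx 1
Step 2: w='b' (idx 1), next='b' -> output (1, 'b'), add 'bb' as idx 2
Step 3: w='bb' (idx 2), next='b' -> output (2, 'b'), add 'bbb' as idx 3
Step 4: w='' (idx 0), next='c' -> output (0, 'c'), add 'c' as idx 4
Step 5: w='c' (idx 4), next='c' -> output (4, 'c'), add 'cc' as idx 5


Encoded: [(0, 'b'), (1, 'b'), (2, 'b'), (0, 'c'), (4, 'c')]


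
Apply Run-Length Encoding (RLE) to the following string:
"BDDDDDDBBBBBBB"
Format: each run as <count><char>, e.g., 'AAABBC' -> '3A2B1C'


Scanning runs left to right:
  i=0: run of 'B' x 1 -> '1B'
  i=1: run of 'D' x 6 -> '6D'
  i=7: run of 'B' x 7 -> '7B'

RLE = 1B6D7B


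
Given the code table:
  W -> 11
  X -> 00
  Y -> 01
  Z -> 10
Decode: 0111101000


Decoding:
01 -> Y
11 -> W
10 -> Z
10 -> Z
00 -> X


Result: YWZZX


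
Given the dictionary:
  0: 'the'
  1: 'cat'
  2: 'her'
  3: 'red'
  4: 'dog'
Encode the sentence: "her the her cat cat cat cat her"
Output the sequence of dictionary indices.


Look up each word in the dictionary:
  'her' -> 2
  'the' -> 0
  'her' -> 2
  'cat' -> 1
  'cat' -> 1
  'cat' -> 1
  'cat' -> 1
  'her' -> 2

Encoded: [2, 0, 2, 1, 1, 1, 1, 2]


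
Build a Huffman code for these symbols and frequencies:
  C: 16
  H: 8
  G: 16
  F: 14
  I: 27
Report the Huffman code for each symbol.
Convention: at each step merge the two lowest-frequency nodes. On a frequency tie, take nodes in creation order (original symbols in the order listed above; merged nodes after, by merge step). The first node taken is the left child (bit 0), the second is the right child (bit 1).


Huffman tree construction:
Step 1: Merge H(8) + F(14) = 22
Step 2: Merge C(16) + G(16) = 32
Step 3: Merge (H+F)(22) + I(27) = 49
Step 4: Merge (C+G)(32) + ((H+F)+I)(49) = 81
Read each symbol's code off the tree from the root (left child = 0, right child = 1).

Codes:
  C: 00 (length 2)
  H: 100 (length 3)
  G: 01 (length 2)
  F: 101 (length 3)
  I: 11 (length 2)
Average code length: 184/81 = 2.2716 bits/symbol


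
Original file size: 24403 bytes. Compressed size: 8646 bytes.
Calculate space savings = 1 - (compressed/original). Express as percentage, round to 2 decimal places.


ratio = compressed/original = 8646/24403 = 0.354301
savings = 1 - ratio = 1 - 0.354301 = 0.645699
as a percentage: 0.645699 * 100 = 64.57%

Space savings = 1 - 8646/24403 = 64.57%


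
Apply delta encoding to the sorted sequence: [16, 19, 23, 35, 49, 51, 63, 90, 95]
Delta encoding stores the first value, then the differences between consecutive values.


First value: 16
Deltas:
  19 - 16 = 3
  23 - 19 = 4
  35 - 23 = 12
  49 - 35 = 14
  51 - 49 = 2
  63 - 51 = 12
  90 - 63 = 27
  95 - 90 = 5


Delta encoded: [16, 3, 4, 12, 14, 2, 12, 27, 5]


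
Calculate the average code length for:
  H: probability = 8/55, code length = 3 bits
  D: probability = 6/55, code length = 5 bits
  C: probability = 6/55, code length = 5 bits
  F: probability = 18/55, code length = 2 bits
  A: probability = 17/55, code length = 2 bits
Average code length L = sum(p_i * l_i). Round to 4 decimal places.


Weighted contributions p_i * l_i:
  H: (8/55) * 3 = 24/55
  D: (6/55) * 5 = 30/55
  C: (6/55) * 5 = 30/55
  F: (18/55) * 2 = 36/55
  A: (17/55) * 2 = 34/55
Sum = (24 + 30 + 30 + 36 + 34)/55 = 154/55

L = 154/55 = 2.8000 bits/symbol


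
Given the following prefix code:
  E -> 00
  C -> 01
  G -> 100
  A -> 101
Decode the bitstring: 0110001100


Decoding step by step:
Bits 01 -> C
Bits 100 -> G
Bits 01 -> C
Bits 100 -> G


Decoded message: CGCG


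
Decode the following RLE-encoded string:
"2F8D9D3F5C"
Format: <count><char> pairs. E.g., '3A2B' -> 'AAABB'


Expanding each <count><char> pair:
  2F -> 'FF'
  8D -> 'DDDDDDDD'
  9D -> 'DDDDDDDDD'
  3F -> 'FFF'
  5C -> 'CCCCC'

Decoded = FFDDDDDDDDDDDDDDDDDFFFCCCCC


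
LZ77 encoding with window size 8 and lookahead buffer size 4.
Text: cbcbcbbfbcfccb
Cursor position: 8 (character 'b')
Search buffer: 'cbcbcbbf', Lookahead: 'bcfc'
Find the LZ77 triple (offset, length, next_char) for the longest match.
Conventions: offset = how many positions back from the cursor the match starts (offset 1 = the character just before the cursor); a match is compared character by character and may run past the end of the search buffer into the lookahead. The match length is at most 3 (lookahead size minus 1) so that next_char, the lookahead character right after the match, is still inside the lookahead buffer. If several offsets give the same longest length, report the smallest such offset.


Try each offset into the search buffer:
  offset=1 (pos 7, char 'f'): match length 0
  offset=2 (pos 6, char 'b'): match length 1
  offset=3 (pos 5, char 'b'): match length 1
  offset=4 (pos 4, char 'c'): match length 0
  offset=5 (pos 3, char 'b'): match length 2
  offset=6 (pos 2, char 'c'): match length 0
  offset=7 (pos 1, char 'b'): match length 2
  offset=8 (pos 0, char 'c'): match length 0
Longest match has length 2, found at offsets 5, 7; take the smallest, offset 5.
next_char = character at position 8 + 2 = 10 -> 'f'

Best match: offset=5, length=2 (matching 'bc' starting at position 3)
LZ77 triple: (5, 2, 'f')


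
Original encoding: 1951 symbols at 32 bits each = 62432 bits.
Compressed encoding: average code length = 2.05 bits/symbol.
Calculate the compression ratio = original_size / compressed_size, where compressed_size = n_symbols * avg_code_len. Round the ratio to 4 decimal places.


original_size = n_symbols * orig_bits = 1951 * 32 = 62432 bits
compressed_size = n_symbols * avg_code_len = 1951 * 2.05 = 3999.55 bits
ratio = original_size / compressed_size = 62432 / 3999.55 = 15.6098

Compression ratio = 15.6098


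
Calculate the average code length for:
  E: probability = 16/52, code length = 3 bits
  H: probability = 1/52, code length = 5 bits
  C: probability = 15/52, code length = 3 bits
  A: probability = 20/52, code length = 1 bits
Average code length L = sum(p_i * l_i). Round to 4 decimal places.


Weighted contributions p_i * l_i:
  E: (16/52) * 3 = 48/52
  H: (1/52) * 5 = 5/52
  C: (15/52) * 3 = 45/52
  A: (20/52) * 1 = 20/52
Sum = (48 + 5 + 45 + 20)/52 = 118/52

L = 118/52 = 2.2692 bits/symbol


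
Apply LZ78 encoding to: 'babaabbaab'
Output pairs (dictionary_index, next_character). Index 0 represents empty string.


LZ78 encoding steps:
Dictionary: {0: ''}
Step 1: w='' (idx 0), next='b' -> output (0, 'b'), add 'b' as idx 1
Step 2: w='' (idx 0), next='a' -> output (0, 'a'), add 'a' as idx 2
Step 3: w='b' (idx 1), next='a' -> output (1, 'a'), add 'ba' as idx 3
Step 4: w='a' (idx 2), next='b' -> output (2, 'b'), add 'ab' as idx 4
Step 5: w='ba' (idx 3), next='a' -> output (3, 'a'), add 'baa' as idx 5
Step 6: w='b' (idx 1), end of input -> output (1, '')


Encoded: [(0, 'b'), (0, 'a'), (1, 'a'), (2, 'b'), (3, 'a'), (1, '')]


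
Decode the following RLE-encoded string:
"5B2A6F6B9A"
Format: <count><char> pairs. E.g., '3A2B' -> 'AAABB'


Expanding each <count><char> pair:
  5B -> 'BBBBB'
  2A -> 'AA'
  6F -> 'FFFFFF'
  6B -> 'BBBBBB'
  9A -> 'AAAAAAAAA'

Decoded = BBBBBAAFFFFFFBBBBBBAAAAAAAAA


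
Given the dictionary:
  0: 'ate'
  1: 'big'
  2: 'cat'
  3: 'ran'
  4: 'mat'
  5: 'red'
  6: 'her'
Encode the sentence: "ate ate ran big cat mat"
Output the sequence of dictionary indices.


Look up each word in the dictionary:
  'ate' -> 0
  'ate' -> 0
  'ran' -> 3
  'big' -> 1
  'cat' -> 2
  'mat' -> 4

Encoded: [0, 0, 3, 1, 2, 4]


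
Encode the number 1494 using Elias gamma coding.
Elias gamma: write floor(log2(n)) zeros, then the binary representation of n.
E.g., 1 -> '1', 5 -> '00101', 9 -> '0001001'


num_bits = floor(log2(1494)) + 1 = 11
leading_zeros = num_bits - 1 = 10
binary(1494) = 10111010110

Elias gamma(1494) = '0000000000' + '10111010110' = 000000000010111010110 (21 bits)


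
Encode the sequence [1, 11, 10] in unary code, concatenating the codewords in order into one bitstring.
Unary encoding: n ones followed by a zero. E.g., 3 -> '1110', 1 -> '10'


Encode each number as n ones followed by a terminating 0:
  1 -> 10 (2 bits)
  11 -> 111111111110 (12 bits)
  10 -> 11111111110 (11 bits)
Total length = 2 + 12 + 11 = 25 bits.

Unary([1, 11, 10]) = 1011111111111011111111110 (25 bits)


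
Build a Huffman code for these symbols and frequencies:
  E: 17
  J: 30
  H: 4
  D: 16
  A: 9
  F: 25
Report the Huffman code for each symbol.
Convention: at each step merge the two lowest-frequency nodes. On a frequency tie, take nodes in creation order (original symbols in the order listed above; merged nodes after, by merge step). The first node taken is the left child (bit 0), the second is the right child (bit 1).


Huffman tree construction:
Step 1: Merge H(4) + A(9) = 13
Step 2: Merge (H+A)(13) + D(16) = 29
Step 3: Merge E(17) + F(25) = 42
Step 4: Merge ((H+A)+D)(29) + J(30) = 59
Step 5: Merge (E+F)(42) + (((H+A)+D)+J)(59) = 101
Read each symbol's code off the tree from the root (left child = 0, right child = 1).

Codes:
  E: 00 (length 2)
  J: 11 (length 2)
  H: 1000 (length 4)
  D: 101 (length 3)
  A: 1001 (length 4)
  F: 01 (length 2)
Average code length: 244/101 = 2.4158 bits/symbol


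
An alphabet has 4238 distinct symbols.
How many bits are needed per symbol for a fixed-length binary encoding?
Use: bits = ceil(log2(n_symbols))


log2(4238) = 12.0492
Bracket: 2^12 = 4096 < 4238 <= 2^13 = 8192
So ceil(log2(4238)) = 13

bits = ceil(log2(4238)) = ceil(12.0492) = 13 bits


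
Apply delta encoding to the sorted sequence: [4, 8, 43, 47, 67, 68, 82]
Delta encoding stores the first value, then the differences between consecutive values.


First value: 4
Deltas:
  8 - 4 = 4
  43 - 8 = 35
  47 - 43 = 4
  67 - 47 = 20
  68 - 67 = 1
  82 - 68 = 14


Delta encoded: [4, 4, 35, 4, 20, 1, 14]


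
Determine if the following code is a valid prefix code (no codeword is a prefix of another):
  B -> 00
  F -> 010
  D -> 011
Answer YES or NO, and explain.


Checking each pair (does one codeword prefix another?):
  B='00' vs F='010': no prefix
  B='00' vs D='011': no prefix
  F='010' vs B='00': no prefix
  F='010' vs D='011': no prefix
  D='011' vs B='00': no prefix
  D='011' vs F='010': no prefix
No violation found over all pairs.

YES -- this is a valid prefix code. No codeword is a prefix of any other codeword.


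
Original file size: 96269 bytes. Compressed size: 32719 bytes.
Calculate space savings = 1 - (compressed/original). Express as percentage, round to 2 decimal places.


ratio = compressed/original = 32719/96269 = 0.339871
savings = 1 - ratio = 1 - 0.339871 = 0.660129
as a percentage: 0.660129 * 100 = 66.01%

Space savings = 1 - 32719/96269 = 66.01%


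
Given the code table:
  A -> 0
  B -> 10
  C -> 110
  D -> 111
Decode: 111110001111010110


Decoding:
111 -> D
110 -> C
0 -> A
0 -> A
111 -> D
10 -> B
10 -> B
110 -> C


Result: DCAADBBC


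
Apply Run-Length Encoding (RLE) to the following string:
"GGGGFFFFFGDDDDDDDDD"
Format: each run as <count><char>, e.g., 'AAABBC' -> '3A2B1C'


Scanning runs left to right:
  i=0: run of 'G' x 4 -> '4G'
  i=4: run of 'F' x 5 -> '5F'
  i=9: run of 'G' x 1 -> '1G'
  i=10: run of 'D' x 9 -> '9D'

RLE = 4G5F1G9D


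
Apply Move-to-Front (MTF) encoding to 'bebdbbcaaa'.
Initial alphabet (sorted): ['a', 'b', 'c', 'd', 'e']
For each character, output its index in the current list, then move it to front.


MTF encoding:
'b': index 1 in ['a', 'b', 'c', 'd', 'e'] -> ['b', 'a', 'c', 'd', 'e']
'e': index 4 in ['b', 'a', 'c', 'd', 'e'] -> ['e', 'b', 'a', 'c', 'd']
'b': index 1 in ['e', 'b', 'a', 'c', 'd'] -> ['b', 'e', 'a', 'c', 'd']
'd': index 4 in ['b', 'e', 'a', 'c', 'd'] -> ['d', 'b', 'e', 'a', 'c']
'b': index 1 in ['d', 'b', 'e', 'a', 'c'] -> ['b', 'd', 'e', 'a', 'c']
'b': index 0 in ['b', 'd', 'e', 'a', 'c'] -> ['b', 'd', 'e', 'a', 'c']
'c': index 4 in ['b', 'd', 'e', 'a', 'c'] -> ['c', 'b', 'd', 'e', 'a']
'a': index 4 in ['c', 'b', 'd', 'e', 'a'] -> ['a', 'c', 'b', 'd', 'e']
'a': index 0 in ['a', 'c', 'b', 'd', 'e'] -> ['a', 'c', 'b', 'd', 'e']
'a': index 0 in ['a', 'c', 'b', 'd', 'e'] -> ['a', 'c', 'b', 'd', 'e']


Output: [1, 4, 1, 4, 1, 0, 4, 4, 0, 0]


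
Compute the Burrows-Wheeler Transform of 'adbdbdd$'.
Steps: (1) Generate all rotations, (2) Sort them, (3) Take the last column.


Rotations (sorted):
  0: $adbdbdd -> last char: d
  1: adbdbdd$ -> last char: $
  2: bdbdd$ad -> last char: d
  3: bdd$adbd -> last char: d
  4: d$adbdbd -> last char: d
  5: dbdbdd$a -> last char: a
  6: dbdd$adb -> last char: b
  7: dd$adbdb -> last char: b


BWT = d$dddabb


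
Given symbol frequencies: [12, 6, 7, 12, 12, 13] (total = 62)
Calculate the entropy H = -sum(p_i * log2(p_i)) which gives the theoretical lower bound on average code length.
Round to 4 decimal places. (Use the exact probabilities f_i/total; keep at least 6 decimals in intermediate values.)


Per-symbol terms -p_i * log2(p_i) with p_i = f_i/62:
  p = 12/62 = 0.193548: log2(p) = -2.369234, -p*log2(p) = 0.458561
  p = 6/62 = 0.096774: log2(p) = -3.369234, -p*log2(p) = 0.326055
  p = 7/62 = 0.112903: log2(p) = -3.146841, -p*log2(p) = 0.355289
  p = 12/62 = 0.193548: log2(p) = -2.369234, -p*log2(p) = 0.458561
  p = 12/62 = 0.193548: log2(p) = -2.369234, -p*log2(p) = 0.458561
  p = 13/62 = 0.209677: log2(p) = -2.253757, -p*log2(p) = 0.472562
H = 0.458561 + 0.326055 + 0.355289 + 0.458561 + 0.458561 + 0.472562 = 2.529589

H = 2.5296 bits/symbol


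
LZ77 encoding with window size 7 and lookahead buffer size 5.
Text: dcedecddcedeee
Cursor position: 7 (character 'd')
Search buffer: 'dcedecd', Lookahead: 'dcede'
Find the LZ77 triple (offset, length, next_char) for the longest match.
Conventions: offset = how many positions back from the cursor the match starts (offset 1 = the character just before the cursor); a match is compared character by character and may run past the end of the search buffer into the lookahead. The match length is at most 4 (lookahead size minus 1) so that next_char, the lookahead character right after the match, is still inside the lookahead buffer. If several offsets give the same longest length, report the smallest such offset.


Try each offset into the search buffer:
  offset=1 (pos 6, char 'd'): match length 1
  offset=2 (pos 5, char 'c'): match length 0
  offset=3 (pos 4, char 'e'): match length 0
  offset=4 (pos 3, char 'd'): match length 1
  offset=5 (pos 2, char 'e'): match length 0
  offset=6 (pos 1, char 'c'): match length 0
  offset=7 (pos 0, char 'd'): match length 4
Longest match has length 4 at offset 7.
next_char = character at position 7 + 4 = 11 -> 'e'

Best match: offset=7, length=4 (matching 'dced' starting at position 0)
LZ77 triple: (7, 4, 'e')


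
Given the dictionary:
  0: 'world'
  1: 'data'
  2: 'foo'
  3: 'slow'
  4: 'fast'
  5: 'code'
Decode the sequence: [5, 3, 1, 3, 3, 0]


Look up each index in the dictionary:
  5 -> 'code'
  3 -> 'slow'
  1 -> 'data'
  3 -> 'slow'
  3 -> 'slow'
  0 -> 'world'

Decoded: "code slow data slow slow world"


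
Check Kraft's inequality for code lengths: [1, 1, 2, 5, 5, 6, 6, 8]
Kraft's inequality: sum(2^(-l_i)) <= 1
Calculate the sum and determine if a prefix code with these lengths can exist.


Sum = 2^(-1) + 2^(-1) + 2^(-2) + 2^(-5) + 2^(-5) + 2^(-6) + 2^(-6) + 2^(-8)
    = 0.5 + 0.5 + 0.25 + 0.03125 + 0.03125 + 0.015625 + 0.015625 + 0.00390625
    = 345/256 = 1.34765625
Since 1.34765625 > 1, Kraft's inequality is NOT satisfied.
A prefix code with these lengths CANNOT exist.

Kraft sum = 1.34765625. Not satisfied.


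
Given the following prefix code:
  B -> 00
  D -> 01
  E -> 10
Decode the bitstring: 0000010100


Decoding step by step:
Bits 00 -> B
Bits 00 -> B
Bits 01 -> D
Bits 01 -> D
Bits 00 -> B


Decoded message: BBDDB


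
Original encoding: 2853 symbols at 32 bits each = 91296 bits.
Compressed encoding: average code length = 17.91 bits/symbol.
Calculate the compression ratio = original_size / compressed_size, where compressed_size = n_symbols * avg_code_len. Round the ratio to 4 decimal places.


original_size = n_symbols * orig_bits = 2853 * 32 = 91296 bits
compressed_size = n_symbols * avg_code_len = 2853 * 17.91 = 51097.23 bits
ratio = original_size / compressed_size = 91296 / 51097.23 = 1.7867

Compression ratio = 1.7867


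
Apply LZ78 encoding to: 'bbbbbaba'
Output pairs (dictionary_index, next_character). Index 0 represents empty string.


LZ78 encoding steps:
Dictionary: {0: ''}
Step 1: w='' (idx 0), next='b' -> output (0, 'b'), add 'b' as idx 1
Step 2: w='b' (idx 1), next='b' -> output (1, 'b'), add 'bb' as idx 2
Step 3: w='bb' (idx 2), next='a' -> output (2, 'a'), add 'bba' as idx 3
Step 4: w='b' (idx 1), next='a' -> output (1, 'a'), add 'ba' as idx 4


Encoded: [(0, 'b'), (1, 'b'), (2, 'a'), (1, 'a')]


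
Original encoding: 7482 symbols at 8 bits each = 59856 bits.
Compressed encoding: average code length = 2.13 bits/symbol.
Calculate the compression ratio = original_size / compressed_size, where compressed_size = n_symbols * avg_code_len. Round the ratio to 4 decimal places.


original_size = n_symbols * orig_bits = 7482 * 8 = 59856 bits
compressed_size = n_symbols * avg_code_len = 7482 * 2.13 = 15936.66 bits
ratio = original_size / compressed_size = 59856 / 15936.66 = 3.7559

Compression ratio = 3.7559


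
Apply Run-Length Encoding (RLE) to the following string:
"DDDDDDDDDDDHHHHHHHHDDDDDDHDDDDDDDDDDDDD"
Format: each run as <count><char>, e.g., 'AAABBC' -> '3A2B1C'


Scanning runs left to right:
  i=0: run of 'D' x 11 -> '11D'
  i=11: run of 'H' x 8 -> '8H'
  i=19: run of 'D' x 6 -> '6D'
  i=25: run of 'H' x 1 -> '1H'
  i=26: run of 'D' x 13 -> '13D'

RLE = 11D8H6D1H13D


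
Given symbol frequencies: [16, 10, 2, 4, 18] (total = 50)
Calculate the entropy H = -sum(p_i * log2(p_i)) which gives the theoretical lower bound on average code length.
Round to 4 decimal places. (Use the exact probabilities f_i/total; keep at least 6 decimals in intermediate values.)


Per-symbol terms -p_i * log2(p_i) with p_i = f_i/50:
  p = 16/50 = 0.320000: log2(p) = -1.643856, -p*log2(p) = 0.526034
  p = 10/50 = 0.200000: log2(p) = -2.321928, -p*log2(p) = 0.464386
  p = 2/50 = 0.040000: log2(p) = -4.643856, -p*log2(p) = 0.185754
  p = 4/50 = 0.080000: log2(p) = -3.643856, -p*log2(p) = 0.291508
  p = 18/50 = 0.360000: log2(p) = -1.473931, -p*log2(p) = 0.530615
H = 0.526034 + 0.464386 + 0.185754 + 0.291508 + 0.530615 = 1.998297

H = 1.9983 bits/symbol


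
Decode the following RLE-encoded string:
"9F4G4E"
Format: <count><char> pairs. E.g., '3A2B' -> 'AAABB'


Expanding each <count><char> pair:
  9F -> 'FFFFFFFFF'
  4G -> 'GGGG'
  4E -> 'EEEE'

Decoded = FFFFFFFFFGGGGEEEE


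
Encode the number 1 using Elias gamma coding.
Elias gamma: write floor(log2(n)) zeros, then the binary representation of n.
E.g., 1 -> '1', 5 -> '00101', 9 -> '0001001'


num_bits = floor(log2(1)) + 1 = 1
leading_zeros = num_bits - 1 = 0
binary(1) = 1

Elias gamma(1) = '' + '1' = 1 (1 bits)


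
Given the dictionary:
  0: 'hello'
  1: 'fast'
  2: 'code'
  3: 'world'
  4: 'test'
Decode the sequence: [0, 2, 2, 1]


Look up each index in the dictionary:
  0 -> 'hello'
  2 -> 'code'
  2 -> 'code'
  1 -> 'fast'

Decoded: "hello code code fast"


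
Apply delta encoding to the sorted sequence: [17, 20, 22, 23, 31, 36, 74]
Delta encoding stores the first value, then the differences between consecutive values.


First value: 17
Deltas:
  20 - 17 = 3
  22 - 20 = 2
  23 - 22 = 1
  31 - 23 = 8
  36 - 31 = 5
  74 - 36 = 38


Delta encoded: [17, 3, 2, 1, 8, 5, 38]


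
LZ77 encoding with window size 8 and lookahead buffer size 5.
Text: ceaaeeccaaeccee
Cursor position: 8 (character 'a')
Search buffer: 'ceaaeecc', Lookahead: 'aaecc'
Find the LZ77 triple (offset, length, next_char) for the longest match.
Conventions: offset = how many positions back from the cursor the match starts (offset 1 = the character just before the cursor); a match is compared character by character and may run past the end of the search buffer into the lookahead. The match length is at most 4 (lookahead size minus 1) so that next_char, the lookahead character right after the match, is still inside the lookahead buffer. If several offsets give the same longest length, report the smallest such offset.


Try each offset into the search buffer:
  offset=1 (pos 7, char 'c'): match length 0
  offset=2 (pos 6, char 'c'): match length 0
  offset=3 (pos 5, char 'e'): match length 0
  offset=4 (pos 4, char 'e'): match length 0
  offset=5 (pos 3, char 'a'): match length 1
  offset=6 (pos 2, char 'a'): match length 3
  offset=7 (pos 1, char 'e'): match length 0
  offset=8 (pos 0, char 'c'): match length 0
Longest match has length 3 at offset 6.
next_char = character at position 8 + 3 = 11 -> 'c'

Best match: offset=6, length=3 (matching 'aae' starting at position 2)
LZ77 triple: (6, 3, 'c')


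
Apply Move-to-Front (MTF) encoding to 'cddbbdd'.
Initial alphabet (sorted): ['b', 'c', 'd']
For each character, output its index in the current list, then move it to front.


MTF encoding:
'c': index 1 in ['b', 'c', 'd'] -> ['c', 'b', 'd']
'd': index 2 in ['c', 'b', 'd'] -> ['d', 'c', 'b']
'd': index 0 in ['d', 'c', 'b'] -> ['d', 'c', 'b']
'b': index 2 in ['d', 'c', 'b'] -> ['b', 'd', 'c']
'b': index 0 in ['b', 'd', 'c'] -> ['b', 'd', 'c']
'd': index 1 in ['b', 'd', 'c'] -> ['d', 'b', 'c']
'd': index 0 in ['d', 'b', 'c'] -> ['d', 'b', 'c']


Output: [1, 2, 0, 2, 0, 1, 0]
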